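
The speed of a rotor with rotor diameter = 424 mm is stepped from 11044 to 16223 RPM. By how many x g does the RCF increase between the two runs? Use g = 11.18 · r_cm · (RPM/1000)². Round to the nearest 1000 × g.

r = 424 mm / 2 = 212 mm = 21.2 cm
RCF₁ = 11.18 × 21.2 × (11.044)² = 11.18 × 21.2 × 121.969936 ≈ 28,908.8 × g
RCF₂ = 11.18 × 21.2 × (16.223)² = 11.18 × 21.2 × 263.185729 ≈ 62,379.2 × g
Increase = 62,379.2 − 28,908.8 = 33,470.4

33000 x g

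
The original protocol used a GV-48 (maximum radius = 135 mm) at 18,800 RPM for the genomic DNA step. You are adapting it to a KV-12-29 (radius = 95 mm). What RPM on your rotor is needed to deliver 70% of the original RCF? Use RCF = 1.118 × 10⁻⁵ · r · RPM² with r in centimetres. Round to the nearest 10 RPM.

18750 RPM

Original rotor: r = 135 mm = 13.5 cm
RCF_original = 1.118 × 10⁻⁵ × 13.5 × (18800)² = 1.118 × 10⁻⁵ × 13.5 × 353,440,000 ≈ 53,344.7 × g
Target RCF = 0.7 × 53,344.7 ≈ 37,341.3 × g
Your rotor: r = 95 mm = 9.5 cm
37,341.3 = 1.118 × 10⁻⁵ × 9.5 × N²
N² = 37,341.3 / (10.621 × 10⁻⁵) = 351,579,889
N ≈ √351,579,889 ≈ 18,750.5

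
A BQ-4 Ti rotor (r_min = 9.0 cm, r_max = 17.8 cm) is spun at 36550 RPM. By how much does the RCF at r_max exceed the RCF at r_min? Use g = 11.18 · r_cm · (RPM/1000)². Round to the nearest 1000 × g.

131000 × g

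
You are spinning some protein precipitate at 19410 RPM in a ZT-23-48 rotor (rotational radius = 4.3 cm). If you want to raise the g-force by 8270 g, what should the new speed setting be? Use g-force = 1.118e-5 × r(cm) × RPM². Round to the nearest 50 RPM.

≈ 23450 RPM

Current RCF = 1.118 × 10⁻⁵ × 4.3 × (19410)² = 1.118 × 10⁻⁵ × 4.3 × 376,748,100 ≈ 18,111.8 × g
Target RCF = 18,111.8 + 8,270 = 26,381.8 × g
N² = 26,381.8 / (4.8074 × 10⁻⁵) = 548,774,806
N ≈ √548,774,806 ≈ 23,425.9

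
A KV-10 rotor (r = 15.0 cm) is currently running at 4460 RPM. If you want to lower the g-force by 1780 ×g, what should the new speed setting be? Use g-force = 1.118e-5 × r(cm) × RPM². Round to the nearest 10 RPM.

Current RCF = 1.118 × 10⁻⁵ × 15 × (4460)² = 1.118 × 10⁻⁵ × 15 × 19,891,600 ≈ 3,335.8 × g
Target RCF = 3,335.8 − 1,780 = 1,555.8 × g
N² = 1,555.8 / (16.77 × 10⁻⁵) = 9,277,281
N ≈ √9,277,281 ≈ 3,045.9

≈ 3050 RPM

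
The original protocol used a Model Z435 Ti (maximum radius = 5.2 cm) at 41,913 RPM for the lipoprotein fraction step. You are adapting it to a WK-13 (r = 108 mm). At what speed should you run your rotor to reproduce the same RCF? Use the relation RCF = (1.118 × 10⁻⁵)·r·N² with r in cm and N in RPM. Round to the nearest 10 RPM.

29080 RPM

RCF_original = 1.118 × 10⁻⁵ × 5.2 × (41913)² = 1.118 × 10⁻⁵ × 5.2 × 1,756,699,569 ≈ 102,127.5 × g
Your rotor: r = 108 mm = 10.8 cm
102,127.5 = 1.118 × 10⁻⁵ × 10.8 × N²
N² = 102,127.5 / (12.0744 × 10⁻⁵) = 845,818,426
N ≈ √845,818,426 ≈ 29,083.0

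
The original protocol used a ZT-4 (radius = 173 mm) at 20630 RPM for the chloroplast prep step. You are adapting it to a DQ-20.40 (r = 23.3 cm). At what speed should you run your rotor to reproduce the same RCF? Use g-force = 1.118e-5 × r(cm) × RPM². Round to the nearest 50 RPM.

17800 RPM

Original rotor: r = 173 mm = 17.3 cm
RCF = 1.118 × 10⁻⁵ × r × N²
RCF_original = 1.118 × 10⁻⁵ × 17.3 × (20630)² = 1.118 × 10⁻⁵ × 17.3 × 425,596,900 ≈ 82,316.4 × g
82,316.4 = 1.118 × 10⁻⁵ × 23.3 × N²
N² = 82,316.4 / (26.0494 × 10⁻⁵) = 316,001,136
N ≈ √316,001,136 ≈ 17,776.4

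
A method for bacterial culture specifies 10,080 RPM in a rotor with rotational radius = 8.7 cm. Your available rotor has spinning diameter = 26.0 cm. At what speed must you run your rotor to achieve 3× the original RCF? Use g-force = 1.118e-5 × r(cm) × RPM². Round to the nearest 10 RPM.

≈ 14280 RPM

RCF_original = 1.118 × 10⁻⁵ × 8.7 × (10080)² = 1.118 × 10⁻⁵ × 8.7 × 101,606,400 ≈ 9,882.8 × g
Target RCF = 3 × 9,882.8 ≈ 29,648.4 × g
Your rotor: r = 26.0 / 2 = 13 cm
29,648.4 = 1.118 × 10⁻⁵ × 13 × N²
N² = 29,648.4 / (14.534 × 10⁻⁵) = 203,993,395
N ≈ √203,993,395 ≈ 14,282.6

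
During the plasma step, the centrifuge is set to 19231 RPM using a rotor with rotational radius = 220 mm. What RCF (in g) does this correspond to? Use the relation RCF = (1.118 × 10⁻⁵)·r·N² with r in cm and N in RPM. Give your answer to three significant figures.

91000 g

r = 220 mm = 22.0 cm
RCF = 1.118 × 10⁻⁵ × r × N²
RCF = 1.118 × 10⁻⁵ × 22 × (19231)² = 1.118 × 10⁻⁵ × 22 × 369,831,361 ≈ 90,963.7 × g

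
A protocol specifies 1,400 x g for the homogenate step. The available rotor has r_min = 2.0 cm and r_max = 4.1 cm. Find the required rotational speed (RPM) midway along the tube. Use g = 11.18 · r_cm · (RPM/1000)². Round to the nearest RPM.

≈ 6408 RPM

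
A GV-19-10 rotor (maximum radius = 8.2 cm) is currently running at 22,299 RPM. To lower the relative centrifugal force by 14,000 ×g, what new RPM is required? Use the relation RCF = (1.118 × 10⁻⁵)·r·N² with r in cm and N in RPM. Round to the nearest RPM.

≈ 18562 RPM

Current RCF = 1.118 × 10⁻⁵ × 8.2 × (22299)² = 1.118 × 10⁻⁵ × 8.2 × 497,245,401 ≈ 45,585.5 × g
Target RCF = 45,585.5 − 14,000 = 31,585.5 × g
N² = 31,585.5 / (9.1676 × 10⁻⁵) = 344,534,011
N ≈ √344,534,011 ≈ 18,561.6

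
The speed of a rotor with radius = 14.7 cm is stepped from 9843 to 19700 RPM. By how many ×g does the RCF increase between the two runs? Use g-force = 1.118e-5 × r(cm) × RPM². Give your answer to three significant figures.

RCF₁ = 1.118 × 10⁻⁵ × 14.7 × (9843)² = 1.118 × 10⁻⁵ × 14.7 × 96,884,649 ≈ 15,922.6 × g
RCF₂ = 1.118 × 10⁻⁵ × 14.7 × (19700)² = 1.118 × 10⁻⁵ × 14.7 × 388,090,000 ≈ 63,781 × g
Increase = 63,781 − 15,922.6 = 47,858.4

47900 ×g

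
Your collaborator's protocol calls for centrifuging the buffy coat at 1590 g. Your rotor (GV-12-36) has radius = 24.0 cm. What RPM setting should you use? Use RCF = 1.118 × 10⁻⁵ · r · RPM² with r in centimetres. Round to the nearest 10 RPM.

1,590 = 1.118 × 10⁻⁵ × 24 × N²
N² = 1,590 / (26.832 × 10⁻⁵) = 5,925,760
N ≈ √5,925,760 ≈ 2,434.3

≈ 2430 RPM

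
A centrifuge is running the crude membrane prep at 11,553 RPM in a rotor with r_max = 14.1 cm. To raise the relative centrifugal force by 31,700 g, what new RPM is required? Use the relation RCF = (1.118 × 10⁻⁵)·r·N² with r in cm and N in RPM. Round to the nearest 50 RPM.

≈ 18300 RPM

Current RCF = 1.118 × 10⁻⁵ × 14.1 × (11553)² = 1.118 × 10⁻⁵ × 14.1 × 133,471,809 ≈ 21,040.2 × g
Target RCF = 21,040.2 + 31,700 = 52,740.2 × g
N² = 52,740.2 / (15.7638 × 10⁻⁵) = 334,565,270
N ≈ √334,565,270 ≈ 18,291.1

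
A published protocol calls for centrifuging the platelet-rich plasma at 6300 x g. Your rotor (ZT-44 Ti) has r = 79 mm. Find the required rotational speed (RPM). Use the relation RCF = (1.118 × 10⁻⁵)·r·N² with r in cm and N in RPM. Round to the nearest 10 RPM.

r = 79 mm = 7.9 cm
6,300 = 1.118 × 10⁻⁵ × 7.9 × N²
N² = 6,300 / (8.8322 × 10⁻⁵) = 71,329,906
N ≈ √71,329,906 ≈ 8,445.7

N ≈ 8450 RPM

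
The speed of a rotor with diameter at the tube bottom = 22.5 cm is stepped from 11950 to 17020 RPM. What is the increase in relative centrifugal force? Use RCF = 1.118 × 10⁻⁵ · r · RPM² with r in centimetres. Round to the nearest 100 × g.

r = 22.5 / 2 = 11.25 cm
RCF₁ = 1.118 × 10⁻⁵ × 11.25 × (11950)² = 1.118 × 10⁻⁵ × 11.25 × 142,802,500 ≈ 17,961 × g
RCF₂ = 1.118 × 10⁻⁵ × 11.25 × (17020)² = 1.118 × 10⁻⁵ × 11.25 × 289,680,400 ≈ 36,434.6 × g
Increase = 36,434.6 − 17,961 = 18,473.6

≈ 18500 × g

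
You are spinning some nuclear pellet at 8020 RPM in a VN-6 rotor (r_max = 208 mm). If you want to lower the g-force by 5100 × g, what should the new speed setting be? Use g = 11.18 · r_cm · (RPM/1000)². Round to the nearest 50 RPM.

6500 RPM

r = 208 mm = 20.8 cm
Current RCF = 11.18 × 20.8 × (8.02)² = 11.18 × 20.8 × 64.3204 ≈ 14,957.3 × g
Target RCF = 14,957.3 − 5,100 = 9,857.3 × g
(N/1000)² = 9,857.3 / 232.544 = 42.38897
N = 1000 × √42.38897 ≈ 6,510.7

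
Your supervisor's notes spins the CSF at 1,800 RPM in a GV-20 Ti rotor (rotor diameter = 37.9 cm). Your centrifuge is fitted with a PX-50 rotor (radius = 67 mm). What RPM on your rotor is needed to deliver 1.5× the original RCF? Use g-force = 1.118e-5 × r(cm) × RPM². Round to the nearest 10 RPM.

3710 RPM

Original rotor: r = 37.9 / 2 = 18.95 cm
RCF = 1.118 × 10⁻⁵ × r × N²
RCF_original = 1.118 × 10⁻⁵ × 18.95 × (1800)² = 1.118 × 10⁻⁵ × 18.95 × 3,240,000 ≈ 686.4 × g
Target RCF = 1.5 × 686.4 ≈ 1,029.6 × g
Your rotor: r = 67 mm = 6.7 cm
1,029.6 = 1.118 × 10⁻⁵ × 6.7 × N²
N² = 1,029.6 / (7.4906 × 10⁻⁵) = 13,745,227
N ≈ √13,745,227 ≈ 3,707.5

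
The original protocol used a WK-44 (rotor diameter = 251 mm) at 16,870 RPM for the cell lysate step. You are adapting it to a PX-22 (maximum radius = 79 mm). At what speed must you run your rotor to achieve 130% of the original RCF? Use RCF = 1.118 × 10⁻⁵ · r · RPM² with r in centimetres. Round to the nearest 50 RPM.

24250 RPM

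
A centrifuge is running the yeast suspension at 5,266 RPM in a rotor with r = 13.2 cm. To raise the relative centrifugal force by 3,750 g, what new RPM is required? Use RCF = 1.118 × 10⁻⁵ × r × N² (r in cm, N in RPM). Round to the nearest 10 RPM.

≈ 7290 RPM

Current RCF = 1.118 × 10⁻⁵ × 13.2 × (5266)² = 1.118 × 10⁻⁵ × 13.2 × 27,730,756 ≈ 4,092.4 × g
Target RCF = 4,092.4 + 3,750 = 7,842.4 × g
N² = 7,842.4 / (14.7576 × 10⁻⁵) = 53,141,432
N ≈ √53,141,432 ≈ 7,289.8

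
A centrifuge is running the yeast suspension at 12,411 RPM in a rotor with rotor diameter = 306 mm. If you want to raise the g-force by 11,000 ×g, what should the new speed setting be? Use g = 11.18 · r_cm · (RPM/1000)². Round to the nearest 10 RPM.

≈ 14780 RPM

r = 306 mm / 2 = 153 mm = 15.3 cm
Current RCF = 11.18 × 15.3 × (12.411)² = 11.18 × 15.3 × 154.032921 ≈ 26,347.9 × g
Target RCF = 26,347.9 + 11,000 = 37,347.9 × g
(N/1000)² = 37,347.9 / 171.054 = 218.3398
N = 1000 × √218.3398 ≈ 14,776.3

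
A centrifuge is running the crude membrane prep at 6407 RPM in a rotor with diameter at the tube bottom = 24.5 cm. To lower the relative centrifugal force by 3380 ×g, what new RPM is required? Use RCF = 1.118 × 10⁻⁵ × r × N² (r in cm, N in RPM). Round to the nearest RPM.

r = 24.5 / 2 = 12.25 cm
Current RCF = 1.118 × 10⁻⁵ × 12.25 × (6407)² = 1.118 × 10⁻⁵ × 12.25 × 41,049,649 ≈ 5,622 × g
Target RCF = 5,622 − 3,380 = 2,242 × g
N² = 2,242 / (13.6955 × 10⁻⁵) = 16,370,341
N ≈ √16,370,341 ≈ 4,046.0

4046 RPM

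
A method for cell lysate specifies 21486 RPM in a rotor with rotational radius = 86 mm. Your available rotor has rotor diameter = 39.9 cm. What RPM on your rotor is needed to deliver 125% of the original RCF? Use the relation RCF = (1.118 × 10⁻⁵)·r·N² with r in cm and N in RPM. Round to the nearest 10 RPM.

Original rotor: r = 86 mm = 8.6 cm
RCF = 1.118 × 10⁻⁵ × r × N²
RCF_original = 1.118 × 10⁻⁵ × 8.6 × (21486)² = 1.118 × 10⁻⁵ × 8.6 × 461,648,196 ≈ 44,386.6 × g
Target RCF = 1.25 × 44,386.6 ≈ 55,483.2 × g
Your rotor: r = 39.9 / 2 = 19.95 cm
55,483.2 = 1.118 × 10⁻⁵ × 19.95 × N²
N² = 55,483.2 / (22.3041 × 10⁻⁵) = 248,757,852
N ≈ √248,757,852 ≈ 15,772.1

≈ 15770 RPM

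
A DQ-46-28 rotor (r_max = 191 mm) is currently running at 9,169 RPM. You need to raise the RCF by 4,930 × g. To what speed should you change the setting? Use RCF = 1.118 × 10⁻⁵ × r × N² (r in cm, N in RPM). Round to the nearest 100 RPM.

N₂ ≈ 10400 RPM

r = 191 mm = 19.1 cm
Current RCF = 1.118 × 10⁻⁵ × 19.1 × (9169)² = 1.118 × 10⁻⁵ × 19.1 × 84,070,561 ≈ 17,952.3 × g
Target RCF = 17,952.3 + 4,930 = 22,882.3 × g
N² = 22,882.3 / (21.3538 × 10⁻⁵) = 107,157,977
N ≈ √107,157,977 ≈ 10,351.7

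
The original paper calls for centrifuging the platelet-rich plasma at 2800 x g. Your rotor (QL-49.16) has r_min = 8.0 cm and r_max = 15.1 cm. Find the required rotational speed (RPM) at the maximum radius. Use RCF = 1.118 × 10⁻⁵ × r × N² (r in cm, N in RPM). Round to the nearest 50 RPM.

4050 RPM

Use r_max = 15.1 cm.
2,800 = 1.118 × 10⁻⁵ × 15.1 × N²
N² = 2,800 / (16.8818 × 10⁻⁵) = 16,585,909
N ≈ √16,585,909 ≈ 4,072.6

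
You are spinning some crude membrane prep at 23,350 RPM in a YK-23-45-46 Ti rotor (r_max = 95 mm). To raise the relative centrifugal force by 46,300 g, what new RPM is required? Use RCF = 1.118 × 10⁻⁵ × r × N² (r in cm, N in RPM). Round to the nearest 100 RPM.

r = 95 mm = 9.5 cm
Current RCF = 1.118 × 10⁻⁵ × 9.5 × (23350)² = 1.118 × 10⁻⁵ × 9.5 × 545,222,500 ≈ 57,908.1 × g
Target RCF = 57,908.1 + 46,300 = 104,208.1 × g
N² = 104,208.1 / (10.621 × 10⁻⁵) = 981,151,492
N ≈ √981,151,492 ≈ 31,323.3

≈ 31300 RPM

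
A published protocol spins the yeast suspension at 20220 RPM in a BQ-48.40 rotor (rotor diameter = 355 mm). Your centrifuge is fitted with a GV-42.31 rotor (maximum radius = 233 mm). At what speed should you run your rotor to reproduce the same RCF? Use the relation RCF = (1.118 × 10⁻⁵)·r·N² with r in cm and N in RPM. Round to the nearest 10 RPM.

Original rotor: r = 355 mm / 2 = 177.5 mm = 17.75 cm
RCF = 1.118 × 10⁻⁵ × r × N²
RCF_original = 1.118 × 10⁻⁵ × 17.75 × (20220)² = 1.118 × 10⁻⁵ × 17.75 × 408,848,400 ≈ 81,133.9 × g
Your rotor: r = 233 mm = 23.3 cm
81,133.9 = 1.118 × 10⁻⁵ × 23.3 × N²
N² = 81,133.9 / (26.0494 × 10⁻⁵) = 311,461,684
N ≈ √311,461,684 ≈ 17,648.3

≈ 17650 RPM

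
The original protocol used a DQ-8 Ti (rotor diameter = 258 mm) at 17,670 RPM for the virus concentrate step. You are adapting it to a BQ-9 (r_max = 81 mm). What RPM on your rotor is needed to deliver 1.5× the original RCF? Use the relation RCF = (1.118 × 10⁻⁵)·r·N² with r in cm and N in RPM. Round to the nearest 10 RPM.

27310 RPM

Original rotor: r = 258 mm / 2 = 129 mm = 12.9 cm
RCF_original = 1.118 × 10⁻⁵ × 12.9 × (17670)² = 1.118 × 10⁻⁵ × 12.9 × 312,228,900 ≈ 45,030.3 × g
Target RCF = 1.5 × 45,030.3 ≈ 67,545.5 × g
Your rotor: r = 81 mm = 8.1 cm
67,545.5 = 1.118 × 10⁻⁵ × 8.1 × N²
N² = 67,545.5 / (9.0558 × 10⁻⁵) = 745,881,093
N ≈ √745,881,093 ≈ 27,310.8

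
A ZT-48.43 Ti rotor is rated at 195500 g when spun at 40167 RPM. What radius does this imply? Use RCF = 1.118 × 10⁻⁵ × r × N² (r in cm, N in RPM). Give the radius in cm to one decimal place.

RCF = 1.118 × 10⁻⁵ × r × N²
195500 = 1.118 × 10⁻⁵ × r × (40167)²
r = 195500 / (1.118 × 10⁻⁵ × 1,613,387,889) = 195500 / 18037.68 ≈ 10.838 cm

≈ 10.8 cm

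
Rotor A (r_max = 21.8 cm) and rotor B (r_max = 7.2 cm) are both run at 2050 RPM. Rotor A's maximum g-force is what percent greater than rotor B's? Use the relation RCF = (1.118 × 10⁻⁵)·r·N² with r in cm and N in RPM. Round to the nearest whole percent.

203%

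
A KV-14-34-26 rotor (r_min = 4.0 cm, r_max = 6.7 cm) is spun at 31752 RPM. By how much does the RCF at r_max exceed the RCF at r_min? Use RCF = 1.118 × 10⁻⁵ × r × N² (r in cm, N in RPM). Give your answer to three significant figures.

RCF_max = 1.118 × 10⁻⁵ × 6.7 × (31752)² = 1.118 × 10⁻⁵ × 6.7 × 1,008,189,504 ≈ 75,519.4 × g
RCF_min = 1.118 × 10⁻⁵ × 4 × (31752)² = 1.118 × 10⁻⁵ × 4 × 1,008,189,504 ≈ 45,086.2 × g
ΔRCF = 75,519.4 − 45,086.2 = 30,433.2

≈ 30400 × g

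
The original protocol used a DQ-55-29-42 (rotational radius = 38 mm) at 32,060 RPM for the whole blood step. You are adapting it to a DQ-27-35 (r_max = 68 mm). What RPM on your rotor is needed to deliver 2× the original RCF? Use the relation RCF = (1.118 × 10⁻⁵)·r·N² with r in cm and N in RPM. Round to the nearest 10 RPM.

≈ 33890 RPM

Original rotor: r = 38 mm = 3.8 cm
RCF_original = 1.118 × 10⁻⁵ × 3.8 × (32060)² = 1.118 × 10⁻⁵ × 3.8 × 1,027,843,600 ≈ 43,666.9 × g
Target RCF = 2 × 43,666.9 ≈ 87,333.8 × g
Your rotor: r = 68 mm = 6.8 cm
87,333.8 = 1.118 × 10⁻⁵ × 6.8 × N²
N² = 87,333.8 / (7.6024 × 10⁻⁵) = 1,148,766,179
N ≈ √1,148,766,179 ≈ 33,893.5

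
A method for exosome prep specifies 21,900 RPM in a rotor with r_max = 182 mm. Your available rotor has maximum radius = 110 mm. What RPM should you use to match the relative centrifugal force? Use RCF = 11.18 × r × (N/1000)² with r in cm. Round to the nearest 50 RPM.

Original rotor: r = 182 mm = 18.2 cm
RCF = 11.18 × r × (N/1000)²
RCF_original = 11.18 × 18.2 × (21.9)² = 11.18 × 18.2 × 479.61 ≈ 97,589.1 × g
Your rotor: r = 110 mm = 11.0 cm
97,589.1 = 11.18 × 11 × (N/1000)²
(N/1000)² = 97,589.1 / 122.98 = 793.5363
N = 1000 × √793.5363 ≈ 28,169.8

28150 RPM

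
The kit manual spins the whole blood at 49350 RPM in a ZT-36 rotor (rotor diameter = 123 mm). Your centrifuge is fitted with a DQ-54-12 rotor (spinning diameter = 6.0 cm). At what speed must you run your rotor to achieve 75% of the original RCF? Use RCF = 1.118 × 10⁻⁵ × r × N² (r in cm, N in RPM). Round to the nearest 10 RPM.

61190 RPM

Original rotor: r = 123 mm / 2 = 61.5 mm = 6.15 cm
RCF_original = 1.118 × 10⁻⁵ × 6.15 × (49350)² = 1.118 × 10⁻⁵ × 6.15 × 2,435,422,500 ≈ 167,452.3 × g
Target RCF = 0.75 × 167,452.3 ≈ 125,589.2 × g
Your rotor: r = 6.0 / 2 = 3 cm
125,589.2 = 1.118 × 10⁻⁵ × 3 × N²
N² = 125,589.2 / (3.354 × 10⁻⁵) = 3,744,460,346
N ≈ √3,744,460,346 ≈ 61,192.0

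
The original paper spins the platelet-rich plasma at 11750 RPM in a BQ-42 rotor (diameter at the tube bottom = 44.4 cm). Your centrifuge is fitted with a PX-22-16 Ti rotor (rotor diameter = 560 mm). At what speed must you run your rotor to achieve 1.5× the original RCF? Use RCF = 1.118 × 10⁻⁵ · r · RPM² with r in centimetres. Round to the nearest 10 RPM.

Original rotor: r = 44.4 / 2 = 22.2 cm
RCF = 1.118 × 10⁻⁵ × r × N²
RCF_original = 1.118 × 10⁻⁵ × 22.2 × (11750)² = 1.118 × 10⁻⁵ × 22.2 × 138,062,500 ≈ 34,266.6 × g
Target RCF = 1.5 × 34,266.6 ≈ 51,399.9 × g
Your rotor: r = 560 mm / 2 = 280 mm = 28 cm
51,399.9 = 1.118 × 10⁻⁵ × 28 × N²
N² = 51,399.9 / (31.304 × 10⁻⁵) = 164,195,949
N ≈ √164,195,949 ≈ 12,813.9

≈ 12810 RPM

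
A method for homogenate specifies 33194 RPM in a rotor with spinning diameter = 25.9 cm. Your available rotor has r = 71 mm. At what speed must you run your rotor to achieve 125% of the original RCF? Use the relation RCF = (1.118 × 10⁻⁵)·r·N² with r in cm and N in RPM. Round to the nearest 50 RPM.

Original rotor: r = 25.9 / 2 = 12.95 cm
RCF_original = 1.118 × 10⁻⁵ × 12.95 × (33194)² = 1.118 × 10⁻⁵ × 12.95 × 1,101,841,636 ≈ 159,525.7 × g
Target RCF = 1.25 × 159,525.7 ≈ 199,407.1 × g
Your rotor: r = 71 mm = 7.1 cm
199,407.1 = 1.118 × 10⁻⁵ × 7.1 × N²
N² = 199,407.1 / (7.9378 × 10⁻⁵) = 2,512,120,487
N ≈ √2,512,120,487 ≈ 50,121.1

≈ 50100 RPM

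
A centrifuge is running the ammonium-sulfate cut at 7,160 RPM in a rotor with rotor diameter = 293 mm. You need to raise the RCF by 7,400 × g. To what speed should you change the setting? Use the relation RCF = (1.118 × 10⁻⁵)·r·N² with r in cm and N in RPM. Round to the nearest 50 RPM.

N₂ ≈ 9800 RPM

r = 293 mm / 2 = 146.5 mm = 14.65 cm
Current RCF = 1.118 × 10⁻⁵ × 14.65 × (7160)² = 1.118 × 10⁻⁵ × 14.65 × 51,265,600 ≈ 8,396.6 × g
Target RCF = 8,396.6 + 7,400 = 15,796.6 × g
N² = 15,796.6 / (16.3787 × 10⁻⁵) = 96,445,994
N ≈ √96,445,994 ≈ 9,820.7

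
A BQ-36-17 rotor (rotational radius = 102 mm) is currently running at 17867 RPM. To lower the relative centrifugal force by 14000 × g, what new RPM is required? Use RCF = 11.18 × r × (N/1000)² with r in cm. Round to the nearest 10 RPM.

14020 RPM

r = 102 mm = 10.2 cm
Current RCF = 11.18 × 10.2 × (17.867)² = 11.18 × 10.2 × 319.229689 ≈ 36,403.7 × g
Target RCF = 36,403.7 − 14,000 = 22,403.7 × g
(N/1000)² = 22,403.7 / 114.036 = 196.4616
N = 1000 × √196.4616 ≈ 14,016.5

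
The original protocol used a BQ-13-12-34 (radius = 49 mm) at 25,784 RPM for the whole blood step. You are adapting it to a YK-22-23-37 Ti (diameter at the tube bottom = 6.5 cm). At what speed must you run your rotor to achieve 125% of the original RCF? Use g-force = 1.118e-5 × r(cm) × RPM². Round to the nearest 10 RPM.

35400 RPM

Original rotor: r = 49 mm = 4.9 cm
RCF = 1.118 × 10⁻⁵ × r × N²
RCF_original = 1.118 × 10⁻⁵ × 4.9 × (25784)² = 1.118 × 10⁻⁵ × 4.9 × 664,814,656 ≈ 36,419.9 × g
Target RCF = 1.25 × 36,419.9 ≈ 45,524.9 × g
Your rotor: r = 6.5 / 2 = 3.25 cm
45,524.9 = 1.118 × 10⁻⁵ × 3.25 × N²
N² = 45,524.9 / (3.6335 × 10⁻⁵) = 1,252,921,426
N ≈ √1,252,921,426 ≈ 35,396.6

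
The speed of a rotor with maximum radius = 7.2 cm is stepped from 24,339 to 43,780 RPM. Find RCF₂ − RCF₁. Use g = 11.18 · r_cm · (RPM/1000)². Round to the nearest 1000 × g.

107000 ×g

RCF₁ = 11.18 × 7.2 × (24.339)² = 11.18 × 7.2 × 592.386921 ≈ 47,684.8 × g
RCF₂ = 11.18 × 7.2 × (43.78)² = 11.18 × 7.2 × 1,916.6884 ≈ 154,285.7 × g
Increase = 154,285.7 − 47,684.8 = 106,600.9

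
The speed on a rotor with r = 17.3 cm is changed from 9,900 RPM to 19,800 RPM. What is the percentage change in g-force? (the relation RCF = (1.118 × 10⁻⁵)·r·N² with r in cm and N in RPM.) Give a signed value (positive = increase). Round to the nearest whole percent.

+300%

RCF ∝ N², so the ratio is (19800/9900)² = (2.000000)² = 4.0000.
Change = 4.0000 − 1 = +3.0000 → +300.0%.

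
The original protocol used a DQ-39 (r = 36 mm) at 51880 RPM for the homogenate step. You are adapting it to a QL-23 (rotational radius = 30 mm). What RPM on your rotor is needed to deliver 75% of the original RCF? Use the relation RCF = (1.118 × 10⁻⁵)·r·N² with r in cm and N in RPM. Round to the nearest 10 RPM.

Original rotor: r = 36 mm = 3.6 cm
RCF = 1.118 × 10⁻⁵ × r × N²
RCF_original = 1.118 × 10⁻⁵ × 3.6 × (51880)² = 1.118 × 10⁻⁵ × 3.6 × 2,691,534,400 ≈ 108,328.9 × g
Target RCF = 0.75 × 108,328.9 ≈ 81,246.7 × g
Your rotor: r = 30 mm = 3.0 cm
81,246.7 = 1.118 × 10⁻⁵ × 3 × N²
N² = 81,246.7 / (3.354 × 10⁻⁵) = 2,422,382,230
N ≈ √2,422,382,230 ≈ 49,217.7

≈ 49220 RPM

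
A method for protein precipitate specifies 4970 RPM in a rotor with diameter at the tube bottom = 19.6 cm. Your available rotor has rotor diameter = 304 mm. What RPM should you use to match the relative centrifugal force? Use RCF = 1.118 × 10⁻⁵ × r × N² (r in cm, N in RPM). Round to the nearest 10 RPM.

≈ 3990 RPM

Original rotor: r = 19.6 / 2 = 9.8 cm
RCF_original = 1.118 × 10⁻⁵ × 9.8 × (4970)² = 1.118 × 10⁻⁵ × 9.8 × 24,700,900 ≈ 2,706.3 × g
Your rotor: r = 304 mm / 2 = 152 mm = 15.2 cm
2,706.3 = 1.118 × 10⁻⁵ × 15.2 × N²
N² = 2,706.3 / (16.9936 × 10⁻⁵) = 15,925,407
N ≈ √15,925,407 ≈ 3,990.7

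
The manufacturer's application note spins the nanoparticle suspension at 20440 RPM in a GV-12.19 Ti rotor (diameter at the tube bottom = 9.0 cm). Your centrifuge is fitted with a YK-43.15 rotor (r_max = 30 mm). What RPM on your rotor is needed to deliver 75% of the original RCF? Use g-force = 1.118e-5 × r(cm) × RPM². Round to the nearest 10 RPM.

Original rotor: r = 9.0 / 2 = 4.5 cm
RCF_original = 1.118 × 10⁻⁵ × 4.5 × (20440)² = 1.118 × 10⁻⁵ × 4.5 × 417,793,600 ≈ 21,019.2 × g
Target RCF = 0.75 × 21,019.2 ≈ 15,764.4 × g
Your rotor: r = 30 mm = 3.0 cm
15,764.4 = 1.118 × 10⁻⁵ × 3 × N²
N² = 15,764.4 / (3.354 × 10⁻⁵) = 470,017,889
N ≈ √470,017,889 ≈ 21,679.9

≈ 21680 RPM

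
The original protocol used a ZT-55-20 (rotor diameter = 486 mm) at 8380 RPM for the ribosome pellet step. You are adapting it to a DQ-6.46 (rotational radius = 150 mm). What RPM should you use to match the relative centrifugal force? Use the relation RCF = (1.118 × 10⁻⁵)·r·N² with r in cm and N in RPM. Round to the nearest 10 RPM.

10670 RPM

Original rotor: r = 486 mm / 2 = 243 mm = 24.3 cm
RCF = 1.118 × 10⁻⁵ × r × N²
RCF_original = 1.118 × 10⁻⁵ × 24.3 × (8380)² = 1.118 × 10⁻⁵ × 24.3 × 70,224,400 ≈ 19,078.1 × g
Your rotor: r = 150 mm = 15.0 cm
19,078.1 = 1.118 × 10⁻⁵ × 15 × N²
N² = 19,078.1 / (16.77 × 10⁻⁵) = 113,763,268
N ≈ √113,763,268 ≈ 10,666.0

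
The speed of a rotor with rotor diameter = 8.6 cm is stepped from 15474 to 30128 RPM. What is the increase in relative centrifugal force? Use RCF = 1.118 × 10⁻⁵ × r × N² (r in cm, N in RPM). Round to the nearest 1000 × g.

r = 8.6 / 2 = 4.3 cm
RCF₁ = 1.118 × 10⁻⁵ × 4.3 × (15474)² = 1.118 × 10⁻⁵ × 4.3 × 239,444,676 ≈ 11,511.1 × g
RCF₂ = 1.118 × 10⁻⁵ × 4.3 × (30128)² = 1.118 × 10⁻⁵ × 4.3 × 907,696,384 ≈ 43,636.6 × g
Increase = 43,636.6 − 11,511.1 = 32,125.5

≈ 32000 x g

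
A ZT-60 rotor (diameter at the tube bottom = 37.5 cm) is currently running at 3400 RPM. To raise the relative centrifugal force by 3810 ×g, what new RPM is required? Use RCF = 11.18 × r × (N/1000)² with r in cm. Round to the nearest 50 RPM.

5450 RPM

r = 37.5 / 2 = 18.75 cm
Current RCF = 11.18 × 18.75 × (3.4)² = 11.18 × 18.75 × 11.56 ≈ 2,423.3 × g
Target RCF = 2,423.3 + 3,810 = 6,233.3 × g
(N/1000)² = 6,233.3 / 209.625 = 29.73548
N = 1000 × √29.73548 ≈ 5,453.0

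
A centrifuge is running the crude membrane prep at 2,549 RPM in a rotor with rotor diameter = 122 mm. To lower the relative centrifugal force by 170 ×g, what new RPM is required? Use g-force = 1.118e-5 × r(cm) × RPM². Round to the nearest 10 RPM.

2000 RPM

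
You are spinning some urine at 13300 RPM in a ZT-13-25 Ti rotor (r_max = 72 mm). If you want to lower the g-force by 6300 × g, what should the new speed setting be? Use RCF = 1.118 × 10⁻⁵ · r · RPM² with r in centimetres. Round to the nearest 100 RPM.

r = 72 mm = 7.2 cm
Current RCF = 1.118 × 10⁻⁵ × 7.2 × (13300)² = 1.118 × 10⁻⁵ × 7.2 × 176,890,000 ≈ 14,238.9 × g
Target RCF = 14,238.9 − 6,300 = 7,938.9 × g
N² = 7,938.9 / (8.0496 × 10⁻⁵) = 98,624,776
N ≈ √98,624,776 ≈ 9,931.0

9900 RPM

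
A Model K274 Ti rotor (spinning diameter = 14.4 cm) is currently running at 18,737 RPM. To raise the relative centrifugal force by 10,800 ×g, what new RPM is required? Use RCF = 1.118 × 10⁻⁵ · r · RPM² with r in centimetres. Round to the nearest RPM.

r = 14.4 / 2 = 7.2 cm
Current RCF = 1.118 × 10⁻⁵ × 7.2 × (18737)² = 1.118 × 10⁻⁵ × 7.2 × 351,075,169 ≈ 28,260.1 × g
Target RCF = 28,260.1 + 10,800 = 39,060.1 × g
N² = 39,060.1 / (8.0496 × 10⁻⁵) = 485,242,745
N ≈ √485,242,745 ≈ 22,028.2

≈ 22028 RPM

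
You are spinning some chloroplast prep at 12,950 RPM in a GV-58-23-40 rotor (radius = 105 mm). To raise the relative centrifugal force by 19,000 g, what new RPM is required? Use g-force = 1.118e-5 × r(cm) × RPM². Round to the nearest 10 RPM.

18150 RPM

r = 105 mm = 10.5 cm
Current RCF = 1.118 × 10⁻⁵ × 10.5 × (12950)² = 1.118 × 10⁻⁵ × 10.5 × 167,702,500 ≈ 19,686.6 × g
Target RCF = 19,686.6 + 19,000 = 38,686.6 × g
N² = 38,686.6 / (11.739 × 10⁻⁵) = 329,556,180
N ≈ √329,556,180 ≈ 18,153.7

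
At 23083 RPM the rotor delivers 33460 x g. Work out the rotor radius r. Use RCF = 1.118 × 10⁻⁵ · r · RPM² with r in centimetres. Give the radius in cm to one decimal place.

≈ 5.6 cm

RCF = 1.118 × 10⁻⁵ × r × N²
33460 = 1.118 × 10⁻⁵ × r × (23083)²
r = 33460 / (1.118 × 10⁻⁵ × 532,824,889) = 33460 / 5956.982 ≈ 5.617 cm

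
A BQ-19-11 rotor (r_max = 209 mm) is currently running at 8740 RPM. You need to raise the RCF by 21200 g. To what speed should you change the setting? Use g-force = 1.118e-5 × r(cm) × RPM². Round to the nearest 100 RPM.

r = 209 mm = 20.9 cm
Current RCF = 1.118 × 10⁻⁵ × 20.9 × (8740)² = 1.118 × 10⁻⁵ × 20.9 × 76,387,600 ≈ 17,848.9 × g
Target RCF = 17,848.9 + 21,200 = 39,048.9 × g
N² = 39,048.9 / (23.3662 × 10⁻⁵) = 167,117,032
N ≈ √167,117,032 ≈ 12,927.4

≈ 12900 RPM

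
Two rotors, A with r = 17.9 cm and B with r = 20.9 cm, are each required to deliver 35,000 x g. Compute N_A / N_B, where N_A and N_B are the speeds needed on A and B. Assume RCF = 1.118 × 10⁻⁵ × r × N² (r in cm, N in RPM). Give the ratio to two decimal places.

At fixed RCF, N ∝ 1/√r, so N_A/N_B = √(r_B/r_A) = √(20.9/17.9) = √1.167598 = 1.0806.

1.08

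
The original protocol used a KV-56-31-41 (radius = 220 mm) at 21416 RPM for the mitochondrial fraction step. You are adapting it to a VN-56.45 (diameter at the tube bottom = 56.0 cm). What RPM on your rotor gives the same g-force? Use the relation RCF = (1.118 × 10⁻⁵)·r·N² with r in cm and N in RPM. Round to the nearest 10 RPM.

Original rotor: r = 220 mm = 22.0 cm
RCF = 1.118 × 10⁻⁵ × r × N²
RCF_original = 1.118 × 10⁻⁵ × 22 × (21416)² = 1.118 × 10⁻⁵ × 22 × 458,645,056 ≈ 112,808.3 × g
Your rotor: r = 56.0 / 2 = 28 cm
112,808.3 = 1.118 × 10⁻⁵ × 28 × N²
N² = 112,808.3 / (31.304 × 10⁻⁵) = 360,363,851
N ≈ √360,363,851 ≈ 18,983.3

≈ 18980 RPM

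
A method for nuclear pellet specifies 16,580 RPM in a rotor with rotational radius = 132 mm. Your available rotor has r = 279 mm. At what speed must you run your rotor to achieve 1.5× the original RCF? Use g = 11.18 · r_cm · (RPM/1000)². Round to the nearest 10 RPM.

13970 RPM

Original rotor: r = 132 mm = 13.2 cm
RCF_original = 11.18 × 13.2 × (16.58)² = 11.18 × 13.2 × 274.8964 ≈ 40,568.1 × g
Target RCF = 1.5 × 40,568.1 ≈ 60,852.1 × g
Your rotor: r = 279 mm = 27.9 cm
60,852.1 = 11.18 × 27.9 × (N/1000)²
(N/1000)² = 60,852.1 / 311.922 = 195.0876
N = 1000 × √195.0876 ≈ 13,967.4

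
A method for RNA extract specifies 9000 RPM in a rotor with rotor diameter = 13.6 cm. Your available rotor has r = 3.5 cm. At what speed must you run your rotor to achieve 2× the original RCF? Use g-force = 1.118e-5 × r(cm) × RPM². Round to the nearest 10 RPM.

17740 RPM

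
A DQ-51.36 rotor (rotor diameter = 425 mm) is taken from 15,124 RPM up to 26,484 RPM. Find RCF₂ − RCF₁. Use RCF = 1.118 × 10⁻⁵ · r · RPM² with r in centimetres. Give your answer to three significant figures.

112000 ×g

r = 425 mm / 2 = 212.5 mm = 21.25 cm
RCF₁ = 1.118 × 10⁻⁵ × 21.25 × (15124)² = 1.118 × 10⁻⁵ × 21.25 × 228,735,376 ≈ 54,341.8 × g
RCF₂ = 1.118 × 10⁻⁵ × 21.25 × (26484)² = 1.118 × 10⁻⁵ × 21.25 × 701,402,256 ≈ 166,635.6 × g
Increase = 166,635.6 − 54,341.8 = 112,293.8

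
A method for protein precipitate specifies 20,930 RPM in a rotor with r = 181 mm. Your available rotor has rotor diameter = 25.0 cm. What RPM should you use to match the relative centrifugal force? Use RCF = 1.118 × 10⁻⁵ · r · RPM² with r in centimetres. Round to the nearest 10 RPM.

≈ 25190 RPM

Original rotor: r = 181 mm = 18.1 cm
RCF_original = 1.118 × 10⁻⁵ × 18.1 × (20930)² = 1.118 × 10⁻⁵ × 18.1 × 438,064,900 ≈ 88,645.9 × g
Your rotor: r = 25.0 / 2 = 12.5 cm
88,645.9 = 1.118 × 10⁻⁵ × 12.5 × N²
N² = 88,645.9 / (13.975 × 10⁻⁵) = 634,317,710
N ≈ √634,317,710 ≈ 25,185.7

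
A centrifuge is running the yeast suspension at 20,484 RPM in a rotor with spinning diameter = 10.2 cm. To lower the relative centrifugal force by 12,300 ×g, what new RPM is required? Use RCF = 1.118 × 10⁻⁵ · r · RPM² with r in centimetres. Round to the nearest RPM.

r = 10.2 / 2 = 5.1 cm
Current RCF = 1.118 × 10⁻⁵ × 5.1 × (20484)² = 1.118 × 10⁻⁵ × 5.1 × 419,594,256 ≈ 23,924.4 × g
Target RCF = 23,924.4 − 12,300 = 11,624.4 × g
N² = 11,624.4 / (5.7018 × 10⁻⁵) = 203,872,461
N ≈ √203,872,461 ≈ 14,278.4

≈ 14278 RPM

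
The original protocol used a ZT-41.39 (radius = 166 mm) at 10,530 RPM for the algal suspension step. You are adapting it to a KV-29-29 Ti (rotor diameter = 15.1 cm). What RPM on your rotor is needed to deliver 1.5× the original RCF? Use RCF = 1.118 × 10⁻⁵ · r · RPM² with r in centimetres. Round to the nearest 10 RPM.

≈ 19120 RPM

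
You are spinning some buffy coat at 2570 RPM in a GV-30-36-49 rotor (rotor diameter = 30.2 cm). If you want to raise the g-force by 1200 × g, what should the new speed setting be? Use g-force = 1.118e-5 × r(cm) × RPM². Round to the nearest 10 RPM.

N₂ ≈ 3700 RPM

r = 30.2 / 2 = 15.1 cm
Current RCF = 1.118 × 10⁻⁵ × 15.1 × (2570)² = 1.118 × 10⁻⁵ × 15.1 × 6,604,900 ≈ 1,115 × g
Target RCF = 1,115 + 1,200 = 2,315 × g
N² = 2,315 / (16.8818 × 10⁻⁵) = 13,712,993
N ≈ √13,712,993 ≈ 3,703.1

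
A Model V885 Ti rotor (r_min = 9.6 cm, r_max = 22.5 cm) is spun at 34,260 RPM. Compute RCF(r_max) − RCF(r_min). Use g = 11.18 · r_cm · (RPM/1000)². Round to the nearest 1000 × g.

ΔRCF = 11.18 × (r_max − r_min) × (N/1000)² = 11.18 × 12.9 × 1,173.7476 ≈ 169,280.2

ΔRCF ≈ 169000 x g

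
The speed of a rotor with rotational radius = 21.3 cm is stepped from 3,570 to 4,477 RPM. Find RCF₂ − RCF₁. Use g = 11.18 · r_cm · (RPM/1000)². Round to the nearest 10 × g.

1740 ×g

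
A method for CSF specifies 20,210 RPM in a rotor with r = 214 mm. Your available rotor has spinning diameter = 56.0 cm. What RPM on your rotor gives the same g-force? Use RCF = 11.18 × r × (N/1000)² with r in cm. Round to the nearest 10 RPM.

Original rotor: r = 214 mm = 21.4 cm
RCF = 11.18 × r × (N/1000)²
RCF_original = 11.18 × 21.4 × (20.21)² = 11.18 × 21.4 × 408.4441 ≈ 97,721.1 × g
Your rotor: r = 56.0 / 2 = 28 cm
97,721.1 = 11.18 × 28 × (N/1000)²
(N/1000)² = 97,721.1 / 313.04 = 312.1681
N = 1000 × √312.1681 ≈ 17,668.3

≈ 17670 RPM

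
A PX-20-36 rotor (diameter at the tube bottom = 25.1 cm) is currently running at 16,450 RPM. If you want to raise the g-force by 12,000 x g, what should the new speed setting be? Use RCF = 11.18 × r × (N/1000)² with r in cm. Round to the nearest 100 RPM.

N₂ ≈ 18900 RPM

r = 25.1 / 2 = 12.55 cm
Current RCF = 11.18 × 12.55 × (16.45)² = 11.18 × 12.55 × 270.6025 ≈ 37,968 × g
Target RCF = 37,968 + 12,000 = 49,968 × g
(N/1000)² = 49,968 / 140.309 = 356.1283
N = 1000 × √356.1283 ≈ 18,871.4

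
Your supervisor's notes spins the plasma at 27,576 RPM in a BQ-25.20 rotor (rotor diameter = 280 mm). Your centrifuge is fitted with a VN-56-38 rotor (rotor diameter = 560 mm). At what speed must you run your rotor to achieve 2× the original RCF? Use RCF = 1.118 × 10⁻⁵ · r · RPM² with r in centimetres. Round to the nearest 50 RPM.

Original rotor: r = 280 mm / 2 = 140 mm = 14 cm
RCF_original = 1.118 × 10⁻⁵ × 14 × (27576)² = 1.118 × 10⁻⁵ × 14 × 760,435,776 ≈ 119,023.4 × g
Target RCF = 2 × 119,023.4 ≈ 238,046.8 × g
Your rotor: r = 560 mm / 2 = 280 mm = 28 cm
238,046.8 = 1.118 × 10⁻⁵ × 28 × N²
N² = 238,046.8 / (31.304 × 10⁻⁵) = 760,435,727
N ≈ √760,435,727 ≈ 27,576.0

27600 RPM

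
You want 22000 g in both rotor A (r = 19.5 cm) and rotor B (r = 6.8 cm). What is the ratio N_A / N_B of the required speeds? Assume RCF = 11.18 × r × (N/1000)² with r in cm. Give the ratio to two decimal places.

0.59

At fixed RCF, N ∝ 1/√r, so N_A/N_B = √(r_B/r_A) = √(6.8/19.5) = √0.348718 = 0.5905.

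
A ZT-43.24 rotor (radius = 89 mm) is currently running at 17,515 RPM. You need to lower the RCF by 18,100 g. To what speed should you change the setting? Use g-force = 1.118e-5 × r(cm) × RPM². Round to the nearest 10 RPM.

N₂ ≈ 11170 RPM

r = 89 mm = 8.9 cm
Current RCF = 1.118 × 10⁻⁵ × 8.9 × (17515)² = 1.118 × 10⁻⁵ × 8.9 × 306,775,225 ≈ 30,524.7 × g
Target RCF = 30,524.7 − 18,100 = 12,424.7 × g
N² = 12,424.7 / (9.9502 × 10⁻⁵) = 124,868,847
N ≈ √124,868,847 ≈ 11,174.5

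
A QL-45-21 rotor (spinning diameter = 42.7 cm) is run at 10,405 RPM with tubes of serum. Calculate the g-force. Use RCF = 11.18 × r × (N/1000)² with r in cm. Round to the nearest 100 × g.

RCF ≈ 25800 x g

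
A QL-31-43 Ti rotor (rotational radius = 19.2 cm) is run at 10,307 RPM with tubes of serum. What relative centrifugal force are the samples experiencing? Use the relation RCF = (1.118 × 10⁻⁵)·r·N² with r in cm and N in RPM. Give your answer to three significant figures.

RCF = 1.118 × 10⁻⁵ × r × N²
RCF = 1.118 × 10⁻⁵ × 19.2 × (10307)² = 1.118 × 10⁻⁵ × 19.2 × 106,234,249 ≈ 22,803.8 × g

≈ 22800 g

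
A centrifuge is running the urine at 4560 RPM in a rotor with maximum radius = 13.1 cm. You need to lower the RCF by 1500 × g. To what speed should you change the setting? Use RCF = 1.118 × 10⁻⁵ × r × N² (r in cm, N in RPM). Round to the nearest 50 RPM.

Current RCF = 1.118 × 10⁻⁵ × 13.1 × (4560)² = 1.118 × 10⁻⁵ × 13.1 × 20,793,600 ≈ 3,045.4 × g
Target RCF = 3,045.4 − 1,500 = 1,545.4 × g
N² = 1,545.4 / (14.6458 × 10⁻⁵) = 10,551,831
N ≈ √10,551,831 ≈ 3,248.4

3250 RPM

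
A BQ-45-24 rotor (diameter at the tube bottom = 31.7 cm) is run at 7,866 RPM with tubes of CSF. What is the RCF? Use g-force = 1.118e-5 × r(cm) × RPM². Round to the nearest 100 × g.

≈ 11000 ×g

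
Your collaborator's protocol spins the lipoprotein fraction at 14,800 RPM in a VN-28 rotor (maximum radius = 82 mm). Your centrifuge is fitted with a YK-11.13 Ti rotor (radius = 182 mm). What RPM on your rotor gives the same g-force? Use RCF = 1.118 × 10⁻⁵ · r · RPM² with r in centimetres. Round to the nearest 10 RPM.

Original rotor: r = 82 mm = 8.2 cm
RCF = 1.118 × 10⁻⁵ × r × N²
RCF_original = 1.118 × 10⁻⁵ × 8.2 × (14800)² = 1.118 × 10⁻⁵ × 8.2 × 219,040,000 ≈ 20,080.7 × g
Your rotor: r = 182 mm = 18.2 cm
20,080.7 = 1.118 × 10⁻⁵ × 18.2 × N²
N² = 20,080.7 / (20.3476 × 10⁻⁵) = 98,688,297
N ≈ √98,688,297 ≈ 9,934.2

≈ 9930 RPM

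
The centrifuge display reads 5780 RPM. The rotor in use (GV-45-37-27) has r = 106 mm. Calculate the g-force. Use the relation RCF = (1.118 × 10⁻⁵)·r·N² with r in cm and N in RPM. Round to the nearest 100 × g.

r = 106 mm = 10.6 cm
RCF = 1.118 × 10⁻⁵ × r × N²
RCF = 1.118 × 10⁻⁵ × 10.6 × (5780)² = 1.118 × 10⁻⁵ × 10.6 × 33,408,400 ≈ 3,959.2 × g

≈ 4000 × g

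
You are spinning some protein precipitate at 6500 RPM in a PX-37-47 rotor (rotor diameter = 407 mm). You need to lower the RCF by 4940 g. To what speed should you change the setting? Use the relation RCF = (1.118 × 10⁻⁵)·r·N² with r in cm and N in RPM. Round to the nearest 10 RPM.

r = 407 mm / 2 = 203.5 mm = 20.35 cm
Current RCF = 1.118 × 10⁻⁵ × 20.35 × (6500)² = 1.118 × 10⁻⁵ × 20.35 × 42,250,000 ≈ 9,612.4 × g
Target RCF = 9,612.4 − 4,940 = 4,672.4 × g
N² = 4,672.4 / (22.7513 × 10⁻⁵) = 20,536,848
N ≈ √20,536,848 ≈ 4,531.8

≈ 4530 RPM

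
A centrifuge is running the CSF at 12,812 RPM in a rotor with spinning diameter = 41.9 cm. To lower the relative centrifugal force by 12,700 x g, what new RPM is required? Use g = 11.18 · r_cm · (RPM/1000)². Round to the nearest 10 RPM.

r = 41.9 / 2 = 20.95 cm
Current RCF = 11.18 × 20.95 × (12.812)² = 11.18 × 20.95 × 164.147344 ≈ 38,446.8 × g
Target RCF = 38,446.8 − 12,700 = 25,746.8 × g
(N/1000)² = 25,746.8 / 234.221 = 109.9252
N = 1000 × √109.9252 ≈ 10,484.5

≈ 10480 RPM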